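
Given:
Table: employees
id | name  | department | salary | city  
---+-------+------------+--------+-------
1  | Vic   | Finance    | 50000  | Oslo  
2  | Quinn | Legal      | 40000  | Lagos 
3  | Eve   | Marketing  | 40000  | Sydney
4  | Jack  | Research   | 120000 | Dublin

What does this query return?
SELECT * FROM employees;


SELECT * returns all 4 rows with all columns

4 rows:
1, Vic, Finance, 50000, Oslo
2, Quinn, Legal, 40000, Lagos
3, Eve, Marketing, 40000, Sydney
4, Jack, Research, 120000, Dublin


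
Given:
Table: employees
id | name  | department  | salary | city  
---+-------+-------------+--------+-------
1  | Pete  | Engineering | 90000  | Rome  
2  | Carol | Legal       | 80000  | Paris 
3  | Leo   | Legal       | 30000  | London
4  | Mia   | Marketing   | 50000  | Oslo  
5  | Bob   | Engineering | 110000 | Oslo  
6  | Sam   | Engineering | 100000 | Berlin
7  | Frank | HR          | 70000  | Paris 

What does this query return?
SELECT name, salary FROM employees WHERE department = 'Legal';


Filtering: department = 'Legal'
Matching rows: 2

2 rows:
Carol, 80000
Leo, 30000


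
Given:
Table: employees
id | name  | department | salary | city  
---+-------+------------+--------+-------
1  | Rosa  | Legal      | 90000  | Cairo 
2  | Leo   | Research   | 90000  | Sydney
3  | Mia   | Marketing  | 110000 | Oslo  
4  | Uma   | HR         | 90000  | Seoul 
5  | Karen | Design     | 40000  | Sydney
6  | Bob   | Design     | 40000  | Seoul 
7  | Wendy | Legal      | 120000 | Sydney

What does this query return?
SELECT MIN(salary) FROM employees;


Salaries: 90000, 90000, 110000, 90000, 40000, 40000, 120000
MIN = 40000

40000


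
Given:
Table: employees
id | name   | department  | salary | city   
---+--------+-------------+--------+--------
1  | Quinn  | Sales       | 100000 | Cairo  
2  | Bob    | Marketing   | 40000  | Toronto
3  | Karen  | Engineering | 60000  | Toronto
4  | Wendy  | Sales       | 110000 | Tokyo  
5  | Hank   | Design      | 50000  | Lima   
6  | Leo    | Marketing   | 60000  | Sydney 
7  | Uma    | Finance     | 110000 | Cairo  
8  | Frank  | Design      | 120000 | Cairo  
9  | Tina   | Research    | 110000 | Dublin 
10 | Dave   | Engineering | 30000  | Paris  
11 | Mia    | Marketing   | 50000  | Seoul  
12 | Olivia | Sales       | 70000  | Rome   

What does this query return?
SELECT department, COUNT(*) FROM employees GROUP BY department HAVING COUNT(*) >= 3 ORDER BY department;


Groups with count >= 3:
  Marketing: 3 -> PASS
  Sales: 3 -> PASS
  Design: 2 -> filtered out
  Engineering: 2 -> filtered out
  Finance: 1 -> filtered out
  Research: 1 -> filtered out


2 groups:
Marketing, 3
Sales, 3


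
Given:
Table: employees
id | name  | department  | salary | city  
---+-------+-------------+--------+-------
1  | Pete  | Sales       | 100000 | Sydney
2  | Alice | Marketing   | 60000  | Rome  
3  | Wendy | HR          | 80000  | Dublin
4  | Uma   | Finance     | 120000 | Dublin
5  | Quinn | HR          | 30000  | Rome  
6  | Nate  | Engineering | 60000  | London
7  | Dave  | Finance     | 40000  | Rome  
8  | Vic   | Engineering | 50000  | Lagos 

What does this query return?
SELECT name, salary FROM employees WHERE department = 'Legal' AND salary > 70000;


Filtering: department = 'Legal' AND salary > 70000
Matching: 0 rows

Empty result set (0 rows)


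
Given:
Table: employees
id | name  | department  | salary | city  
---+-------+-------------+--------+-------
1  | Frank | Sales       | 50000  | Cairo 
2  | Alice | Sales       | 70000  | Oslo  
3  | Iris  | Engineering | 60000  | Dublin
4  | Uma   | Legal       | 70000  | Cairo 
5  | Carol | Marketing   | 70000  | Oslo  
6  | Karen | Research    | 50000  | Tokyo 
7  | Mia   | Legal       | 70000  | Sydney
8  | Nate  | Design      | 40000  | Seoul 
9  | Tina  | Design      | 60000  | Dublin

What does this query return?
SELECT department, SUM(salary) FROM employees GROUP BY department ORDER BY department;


Summing salary within each department:
  Design: 40000 + 60000 = 100000
  Engineering: 60000 = 60000
  Legal: 70000 + 70000 = 140000
  Marketing: 70000 = 70000
  Research: 50000 = 50000
  Sales: 50000 + 70000 = 120000


6 groups:
Design, 100000
Engineering, 60000
Legal, 140000
Marketing, 70000
Research, 50000
Sales, 120000


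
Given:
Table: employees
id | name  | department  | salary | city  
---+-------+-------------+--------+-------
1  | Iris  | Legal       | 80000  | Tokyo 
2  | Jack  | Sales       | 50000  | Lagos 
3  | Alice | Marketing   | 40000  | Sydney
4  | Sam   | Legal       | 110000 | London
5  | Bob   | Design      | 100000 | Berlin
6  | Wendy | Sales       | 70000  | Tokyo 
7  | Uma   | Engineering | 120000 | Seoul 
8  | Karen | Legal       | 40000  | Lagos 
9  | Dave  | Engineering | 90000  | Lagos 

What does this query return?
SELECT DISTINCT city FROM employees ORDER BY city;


All 'city' values (row order): Tokyo, Lagos, Sydney, London, Berlin, Tokyo, Seoul, Lagos, Lagos
Removing duplicates leaves 6 unique value(s).

6 values:
Berlin
Lagos
London
Seoul
Sydney
Tokyo


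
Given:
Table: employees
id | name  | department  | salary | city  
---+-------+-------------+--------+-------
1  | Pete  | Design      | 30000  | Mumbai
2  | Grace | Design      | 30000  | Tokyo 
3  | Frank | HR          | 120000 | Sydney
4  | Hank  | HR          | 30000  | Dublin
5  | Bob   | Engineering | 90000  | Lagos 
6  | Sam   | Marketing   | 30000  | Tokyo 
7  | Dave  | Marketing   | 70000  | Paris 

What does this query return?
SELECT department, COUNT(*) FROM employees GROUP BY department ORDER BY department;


Assigning each row to its department group:
  Pete -> Design
  Grace -> Design
  Frank -> HR
  Hank -> HR
  Bob -> Engineering
  Sam -> Marketing
  Dave -> Marketing


4 groups:
Design, 2
Engineering, 1
HR, 2
Marketing, 2


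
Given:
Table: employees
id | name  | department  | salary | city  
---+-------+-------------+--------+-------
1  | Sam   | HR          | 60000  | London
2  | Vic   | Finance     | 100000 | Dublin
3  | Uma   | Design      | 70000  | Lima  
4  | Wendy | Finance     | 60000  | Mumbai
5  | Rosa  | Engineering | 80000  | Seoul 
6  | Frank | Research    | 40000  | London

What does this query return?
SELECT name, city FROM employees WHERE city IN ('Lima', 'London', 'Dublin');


Filtering: city IN ('Lima', 'London', 'Dublin')
Matching: 4 rows

4 rows:
Sam, London
Vic, Dublin
Uma, Lima
Frank, London


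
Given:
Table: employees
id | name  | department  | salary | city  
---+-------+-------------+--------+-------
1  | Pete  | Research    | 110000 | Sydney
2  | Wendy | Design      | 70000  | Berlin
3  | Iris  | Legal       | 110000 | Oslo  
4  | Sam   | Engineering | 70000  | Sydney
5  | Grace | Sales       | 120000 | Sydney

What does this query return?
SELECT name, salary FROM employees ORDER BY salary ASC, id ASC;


Sorting by salary ASC, then id ASC for ties

5 rows:
Wendy, 70000
Sam, 70000
Pete, 110000
Iris, 110000
Grace, 120000


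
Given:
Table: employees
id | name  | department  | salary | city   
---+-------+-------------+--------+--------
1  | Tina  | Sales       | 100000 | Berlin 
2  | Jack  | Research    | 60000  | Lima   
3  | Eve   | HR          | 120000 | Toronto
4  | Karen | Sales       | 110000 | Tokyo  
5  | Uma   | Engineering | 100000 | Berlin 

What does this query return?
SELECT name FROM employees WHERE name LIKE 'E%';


LIKE 'E%' matches names starting with 'E'
Matching: 1

1 rows:
Eve


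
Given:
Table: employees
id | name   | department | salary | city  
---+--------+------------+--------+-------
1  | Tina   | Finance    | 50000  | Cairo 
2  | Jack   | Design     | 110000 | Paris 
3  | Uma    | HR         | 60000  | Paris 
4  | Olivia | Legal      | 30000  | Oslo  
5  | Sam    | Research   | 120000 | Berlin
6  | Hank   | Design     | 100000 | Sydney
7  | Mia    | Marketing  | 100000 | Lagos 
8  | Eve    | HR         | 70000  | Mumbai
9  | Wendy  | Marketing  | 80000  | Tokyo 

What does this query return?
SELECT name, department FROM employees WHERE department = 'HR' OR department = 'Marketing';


Filtering: department = 'HR' OR 'Marketing'
Matching: 4 rows

4 rows:
Uma, HR
Mia, Marketing
Eve, HR
Wendy, Marketing


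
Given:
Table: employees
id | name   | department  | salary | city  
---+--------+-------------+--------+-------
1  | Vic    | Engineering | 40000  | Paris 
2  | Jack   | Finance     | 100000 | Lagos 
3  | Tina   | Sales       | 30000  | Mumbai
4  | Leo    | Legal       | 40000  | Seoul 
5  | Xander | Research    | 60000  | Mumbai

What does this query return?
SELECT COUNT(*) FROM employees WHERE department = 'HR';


Counting rows where department = 'HR'


0


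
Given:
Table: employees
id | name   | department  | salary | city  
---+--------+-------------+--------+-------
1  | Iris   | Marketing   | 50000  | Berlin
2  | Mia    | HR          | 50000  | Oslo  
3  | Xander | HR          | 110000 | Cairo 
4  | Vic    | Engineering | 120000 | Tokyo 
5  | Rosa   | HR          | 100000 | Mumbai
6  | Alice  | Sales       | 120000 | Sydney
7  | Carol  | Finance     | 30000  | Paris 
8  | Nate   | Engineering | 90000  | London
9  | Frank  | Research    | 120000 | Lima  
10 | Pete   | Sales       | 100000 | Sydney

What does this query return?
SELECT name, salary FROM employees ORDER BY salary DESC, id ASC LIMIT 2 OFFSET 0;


Sort by salary DESC (id ASC tiebreak), then skip 0 and take 2
Rows 1 through 2

2 rows:
Vic, 120000
Alice, 120000


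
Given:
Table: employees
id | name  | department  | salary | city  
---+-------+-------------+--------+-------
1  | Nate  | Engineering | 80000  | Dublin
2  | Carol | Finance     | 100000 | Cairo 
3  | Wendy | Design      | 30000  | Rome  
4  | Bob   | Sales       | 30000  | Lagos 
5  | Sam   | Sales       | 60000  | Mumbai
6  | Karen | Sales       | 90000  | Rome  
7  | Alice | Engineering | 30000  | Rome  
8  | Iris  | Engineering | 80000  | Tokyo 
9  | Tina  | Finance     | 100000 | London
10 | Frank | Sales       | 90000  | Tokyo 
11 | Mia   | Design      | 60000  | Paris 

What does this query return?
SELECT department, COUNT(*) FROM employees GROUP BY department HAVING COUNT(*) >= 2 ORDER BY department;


Groups with count >= 2:
  Design: 2 -> PASS
  Engineering: 3 -> PASS
  Finance: 2 -> PASS
  Sales: 4 -> PASS


4 groups:
Design, 2
Engineering, 3
Finance, 2
Sales, 4


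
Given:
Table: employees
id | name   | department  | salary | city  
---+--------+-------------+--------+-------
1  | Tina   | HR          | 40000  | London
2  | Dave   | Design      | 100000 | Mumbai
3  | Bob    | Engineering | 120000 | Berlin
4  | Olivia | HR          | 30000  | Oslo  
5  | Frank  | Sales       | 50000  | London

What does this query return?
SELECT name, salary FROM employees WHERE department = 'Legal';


Filtering: department = 'Legal'
Matching rows: 0

Empty result set (0 rows)


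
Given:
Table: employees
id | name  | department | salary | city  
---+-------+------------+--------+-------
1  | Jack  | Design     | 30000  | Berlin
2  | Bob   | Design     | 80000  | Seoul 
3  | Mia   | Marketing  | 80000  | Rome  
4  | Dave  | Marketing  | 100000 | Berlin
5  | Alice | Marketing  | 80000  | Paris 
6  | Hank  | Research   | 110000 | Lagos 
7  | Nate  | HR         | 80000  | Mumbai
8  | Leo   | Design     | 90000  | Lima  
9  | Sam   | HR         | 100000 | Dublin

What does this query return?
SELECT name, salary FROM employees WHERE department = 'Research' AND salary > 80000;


Filtering: department = 'Research' AND salary > 80000
Matching: 1 rows

1 rows:
Hank, 110000


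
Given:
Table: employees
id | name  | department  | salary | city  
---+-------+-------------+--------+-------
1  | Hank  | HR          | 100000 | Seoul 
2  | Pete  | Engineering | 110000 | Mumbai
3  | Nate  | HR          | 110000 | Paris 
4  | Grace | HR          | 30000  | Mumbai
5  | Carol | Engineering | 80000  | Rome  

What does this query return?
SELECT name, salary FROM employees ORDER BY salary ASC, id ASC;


Sorting by salary ASC, then id ASC for ties

5 rows:
Grace, 30000
Carol, 80000
Hank, 100000
Pete, 110000
Nate, 110000


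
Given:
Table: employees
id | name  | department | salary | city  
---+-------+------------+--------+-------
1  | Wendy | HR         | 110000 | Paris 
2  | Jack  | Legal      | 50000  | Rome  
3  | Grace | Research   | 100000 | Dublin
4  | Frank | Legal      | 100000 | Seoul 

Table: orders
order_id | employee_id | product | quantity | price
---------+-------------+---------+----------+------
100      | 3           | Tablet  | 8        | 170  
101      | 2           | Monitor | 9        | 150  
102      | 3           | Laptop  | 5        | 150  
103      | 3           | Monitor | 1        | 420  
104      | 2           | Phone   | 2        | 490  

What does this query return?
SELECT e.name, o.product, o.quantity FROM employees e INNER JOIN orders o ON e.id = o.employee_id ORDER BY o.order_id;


Joining employees.id = orders.employee_id:
  employee Grace (id=3) -> order Tablet
  employee Jack (id=2) -> order Monitor
  employee Grace (id=3) -> order Laptop
  employee Grace (id=3) -> order Monitor
  employee Jack (id=2) -> order Phone


5 rows:
Grace, Tablet, 8
Jack, Monitor, 9
Grace, Laptop, 5
Grace, Monitor, 1
Jack, Phone, 2


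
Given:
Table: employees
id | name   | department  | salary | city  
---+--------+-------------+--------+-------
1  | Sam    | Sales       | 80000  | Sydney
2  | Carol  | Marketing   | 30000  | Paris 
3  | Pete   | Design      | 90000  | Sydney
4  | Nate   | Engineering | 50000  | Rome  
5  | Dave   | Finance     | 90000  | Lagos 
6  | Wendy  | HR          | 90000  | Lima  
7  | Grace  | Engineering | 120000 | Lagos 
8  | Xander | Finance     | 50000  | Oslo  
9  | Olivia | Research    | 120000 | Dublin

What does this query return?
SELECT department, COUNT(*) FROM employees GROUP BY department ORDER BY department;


Assigning each row to its department group:
  Sam -> Sales
  Carol -> Marketing
  Pete -> Design
  Nate -> Engineering
  Dave -> Finance
  Wendy -> HR
  Grace -> Engineering
  Xander -> Finance
  Olivia -> Research


7 groups:
Design, 1
Engineering, 2
Finance, 2
HR, 1
Marketing, 1
Research, 1
Sales, 1


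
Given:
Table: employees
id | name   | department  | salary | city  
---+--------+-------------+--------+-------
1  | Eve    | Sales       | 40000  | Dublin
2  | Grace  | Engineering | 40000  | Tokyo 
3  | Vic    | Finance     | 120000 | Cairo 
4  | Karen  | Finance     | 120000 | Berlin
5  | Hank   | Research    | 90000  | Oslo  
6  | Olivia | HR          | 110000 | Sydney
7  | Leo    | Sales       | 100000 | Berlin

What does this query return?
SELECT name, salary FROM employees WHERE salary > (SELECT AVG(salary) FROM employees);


Subquery: AVG(salary) = 88571.43
Filtering: salary > 88571.43
  Vic (120000) -> MATCH
  Karen (120000) -> MATCH
  Hank (90000) -> MATCH
  Olivia (110000) -> MATCH
  Leo (100000) -> MATCH


5 rows:
Vic, 120000
Karen, 120000
Hank, 90000
Olivia, 110000
Leo, 100000


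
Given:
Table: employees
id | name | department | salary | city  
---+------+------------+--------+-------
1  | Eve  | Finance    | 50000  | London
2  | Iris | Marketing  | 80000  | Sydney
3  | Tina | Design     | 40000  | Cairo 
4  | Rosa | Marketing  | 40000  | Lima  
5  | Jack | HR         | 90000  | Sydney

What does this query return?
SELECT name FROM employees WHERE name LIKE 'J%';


LIKE 'J%' matches names starting with 'J'
Matching: 1

1 rows:
Jack


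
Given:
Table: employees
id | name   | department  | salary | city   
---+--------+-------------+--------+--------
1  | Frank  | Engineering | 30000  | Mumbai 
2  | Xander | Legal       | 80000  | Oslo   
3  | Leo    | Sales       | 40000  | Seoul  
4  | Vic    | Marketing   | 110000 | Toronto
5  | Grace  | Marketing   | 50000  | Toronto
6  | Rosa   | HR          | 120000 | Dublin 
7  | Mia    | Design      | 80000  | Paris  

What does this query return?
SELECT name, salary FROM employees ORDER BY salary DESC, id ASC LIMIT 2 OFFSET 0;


Sort by salary DESC (id ASC tiebreak), then skip 0 and take 2
Rows 1 through 2

2 rows:
Rosa, 120000
Vic, 110000


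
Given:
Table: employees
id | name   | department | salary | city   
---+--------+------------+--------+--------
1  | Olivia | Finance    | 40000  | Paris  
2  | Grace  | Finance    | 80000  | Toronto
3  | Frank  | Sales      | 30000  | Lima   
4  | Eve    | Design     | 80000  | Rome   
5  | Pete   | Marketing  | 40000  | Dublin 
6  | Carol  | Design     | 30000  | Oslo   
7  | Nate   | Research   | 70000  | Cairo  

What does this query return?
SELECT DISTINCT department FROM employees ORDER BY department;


All 'department' values (row order): Finance, Finance, Sales, Design, Marketing, Design, Research
Removing duplicates leaves 5 unique value(s).

5 values:
Design
Finance
Marketing
Research
Sales


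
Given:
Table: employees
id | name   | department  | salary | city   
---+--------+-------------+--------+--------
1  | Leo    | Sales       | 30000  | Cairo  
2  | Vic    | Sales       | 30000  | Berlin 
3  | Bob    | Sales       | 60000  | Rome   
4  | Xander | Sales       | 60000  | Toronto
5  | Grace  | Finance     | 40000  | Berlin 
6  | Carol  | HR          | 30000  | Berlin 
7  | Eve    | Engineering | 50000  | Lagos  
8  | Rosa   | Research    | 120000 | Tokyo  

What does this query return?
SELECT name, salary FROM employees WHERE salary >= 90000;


Filtering: salary >= 90000
Matching: 1 rows

1 rows:
Rosa, 120000


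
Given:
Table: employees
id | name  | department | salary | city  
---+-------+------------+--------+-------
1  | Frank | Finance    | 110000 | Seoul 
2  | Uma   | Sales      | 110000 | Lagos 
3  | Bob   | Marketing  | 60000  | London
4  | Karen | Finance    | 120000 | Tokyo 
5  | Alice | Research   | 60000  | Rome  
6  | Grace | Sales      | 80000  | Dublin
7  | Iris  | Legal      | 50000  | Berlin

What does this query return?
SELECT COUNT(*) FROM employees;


COUNT(*) counts all rows

7


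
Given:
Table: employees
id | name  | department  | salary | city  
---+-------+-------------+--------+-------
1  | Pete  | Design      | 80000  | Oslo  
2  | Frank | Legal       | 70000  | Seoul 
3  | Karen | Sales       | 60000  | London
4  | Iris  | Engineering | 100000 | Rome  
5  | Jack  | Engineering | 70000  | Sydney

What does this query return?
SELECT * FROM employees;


SELECT * returns all 5 rows with all columns

5 rows:
1, Pete, Design, 80000, Oslo
2, Frank, Legal, 70000, Seoul
3, Karen, Sales, 60000, London
4, Iris, Engineering, 100000, Rome
5, Jack, Engineering, 70000, Sydney


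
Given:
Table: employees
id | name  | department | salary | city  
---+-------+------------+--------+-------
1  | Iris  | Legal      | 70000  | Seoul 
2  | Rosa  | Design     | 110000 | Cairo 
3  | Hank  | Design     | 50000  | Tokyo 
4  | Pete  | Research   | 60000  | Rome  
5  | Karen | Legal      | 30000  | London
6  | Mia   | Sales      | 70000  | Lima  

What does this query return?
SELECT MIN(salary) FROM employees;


Salaries: 70000, 110000, 50000, 60000, 30000, 70000
MIN = 30000

30000


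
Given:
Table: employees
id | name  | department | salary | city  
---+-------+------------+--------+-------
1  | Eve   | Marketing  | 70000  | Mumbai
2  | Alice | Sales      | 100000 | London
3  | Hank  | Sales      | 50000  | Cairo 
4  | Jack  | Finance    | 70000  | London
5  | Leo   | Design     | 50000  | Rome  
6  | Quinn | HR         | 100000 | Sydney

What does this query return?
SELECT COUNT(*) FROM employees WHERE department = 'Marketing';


Counting rows where department = 'Marketing'
  Eve -> MATCH


1


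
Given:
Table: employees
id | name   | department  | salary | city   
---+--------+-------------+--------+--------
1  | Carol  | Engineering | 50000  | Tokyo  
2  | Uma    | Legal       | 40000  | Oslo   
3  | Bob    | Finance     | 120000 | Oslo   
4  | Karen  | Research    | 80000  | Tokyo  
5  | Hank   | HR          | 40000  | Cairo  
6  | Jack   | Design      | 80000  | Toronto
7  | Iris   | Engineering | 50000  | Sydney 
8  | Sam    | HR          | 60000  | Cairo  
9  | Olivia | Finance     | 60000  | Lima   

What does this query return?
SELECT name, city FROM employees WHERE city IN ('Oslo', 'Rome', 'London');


Filtering: city IN ('Oslo', 'Rome', 'London')
Matching: 2 rows

2 rows:
Uma, Oslo
Bob, Oslo


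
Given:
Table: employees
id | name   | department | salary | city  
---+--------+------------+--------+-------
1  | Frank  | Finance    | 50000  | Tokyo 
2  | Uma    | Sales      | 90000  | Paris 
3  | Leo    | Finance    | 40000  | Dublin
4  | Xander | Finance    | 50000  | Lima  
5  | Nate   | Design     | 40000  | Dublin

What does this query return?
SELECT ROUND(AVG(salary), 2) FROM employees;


SUM(salary) = 270000
COUNT = 5
ROUND(AVG, 2) = ROUND(270000 / 5, 2) = 54000.0

54000.0


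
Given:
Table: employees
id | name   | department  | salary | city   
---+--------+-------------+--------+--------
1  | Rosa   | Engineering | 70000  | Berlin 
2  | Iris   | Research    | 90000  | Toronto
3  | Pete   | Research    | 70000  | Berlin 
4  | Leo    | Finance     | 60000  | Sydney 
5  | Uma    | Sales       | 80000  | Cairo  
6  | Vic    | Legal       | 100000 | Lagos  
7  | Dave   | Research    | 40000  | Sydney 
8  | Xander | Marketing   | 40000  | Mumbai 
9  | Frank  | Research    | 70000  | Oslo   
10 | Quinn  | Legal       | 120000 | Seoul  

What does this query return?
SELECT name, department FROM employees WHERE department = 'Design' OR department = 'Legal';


Filtering: department = 'Design' OR 'Legal'
Matching: 2 rows

2 rows:
Vic, Legal
Quinn, Legal


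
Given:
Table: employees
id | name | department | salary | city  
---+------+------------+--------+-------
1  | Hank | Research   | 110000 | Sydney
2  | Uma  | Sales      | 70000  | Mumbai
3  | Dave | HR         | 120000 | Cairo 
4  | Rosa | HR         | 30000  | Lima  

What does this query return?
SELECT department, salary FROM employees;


Projecting columns: department, salary

4 rows:
Research, 110000
Sales, 70000
HR, 120000
HR, 30000


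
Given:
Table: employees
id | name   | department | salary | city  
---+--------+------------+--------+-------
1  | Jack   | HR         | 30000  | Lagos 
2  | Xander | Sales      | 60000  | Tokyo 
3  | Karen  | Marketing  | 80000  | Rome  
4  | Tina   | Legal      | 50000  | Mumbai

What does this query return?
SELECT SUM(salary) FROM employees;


SUM(salary) = 30000 + 60000 + 80000 + 50000 = 220000

220000


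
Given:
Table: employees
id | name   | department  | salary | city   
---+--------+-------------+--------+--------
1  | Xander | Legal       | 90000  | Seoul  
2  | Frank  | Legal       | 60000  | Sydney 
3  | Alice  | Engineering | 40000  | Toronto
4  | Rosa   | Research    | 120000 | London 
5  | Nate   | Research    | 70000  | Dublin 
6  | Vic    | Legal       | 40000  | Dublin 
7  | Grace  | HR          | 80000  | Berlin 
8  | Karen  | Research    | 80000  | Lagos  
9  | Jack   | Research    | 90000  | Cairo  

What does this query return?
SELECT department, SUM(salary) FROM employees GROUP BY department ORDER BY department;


Summing salary within each department:
  Engineering: 40000 = 40000
  HR: 80000 = 80000
  Legal: 90000 + 60000 + 40000 = 190000
  Research: 120000 + 70000 + 80000 + 90000 = 360000


4 groups:
Engineering, 40000
HR, 80000
Legal, 190000
Research, 360000


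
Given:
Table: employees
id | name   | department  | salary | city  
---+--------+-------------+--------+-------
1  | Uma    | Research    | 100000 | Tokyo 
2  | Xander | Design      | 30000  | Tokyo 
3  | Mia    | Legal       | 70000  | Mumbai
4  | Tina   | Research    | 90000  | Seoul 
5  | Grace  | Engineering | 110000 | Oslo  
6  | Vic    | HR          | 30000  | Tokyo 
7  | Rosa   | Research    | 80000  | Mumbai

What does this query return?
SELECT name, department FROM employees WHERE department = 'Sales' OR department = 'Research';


Filtering: department = 'Sales' OR 'Research'
Matching: 3 rows

3 rows:
Uma, Research
Tina, Research
Rosa, Research


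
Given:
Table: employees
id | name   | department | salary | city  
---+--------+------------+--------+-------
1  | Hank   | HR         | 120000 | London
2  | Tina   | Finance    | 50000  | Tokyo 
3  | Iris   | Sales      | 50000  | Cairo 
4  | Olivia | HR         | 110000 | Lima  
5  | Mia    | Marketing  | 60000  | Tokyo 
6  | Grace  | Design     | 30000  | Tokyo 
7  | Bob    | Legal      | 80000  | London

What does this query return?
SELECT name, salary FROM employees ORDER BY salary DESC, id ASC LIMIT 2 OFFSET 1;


Sort by salary DESC (id ASC tiebreak), then skip 1 and take 2
Rows 2 through 3

2 rows:
Olivia, 110000
Bob, 80000


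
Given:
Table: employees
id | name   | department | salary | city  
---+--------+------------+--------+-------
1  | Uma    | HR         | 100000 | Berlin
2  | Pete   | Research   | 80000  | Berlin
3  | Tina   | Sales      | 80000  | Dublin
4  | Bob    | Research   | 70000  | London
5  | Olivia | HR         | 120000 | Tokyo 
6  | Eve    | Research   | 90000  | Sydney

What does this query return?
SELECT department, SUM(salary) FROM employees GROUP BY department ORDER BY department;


Summing salary within each department:
  HR: 100000 + 120000 = 220000
  Research: 80000 + 70000 + 90000 = 240000
  Sales: 80000 = 80000


3 groups:
HR, 220000
Research, 240000
Sales, 80000


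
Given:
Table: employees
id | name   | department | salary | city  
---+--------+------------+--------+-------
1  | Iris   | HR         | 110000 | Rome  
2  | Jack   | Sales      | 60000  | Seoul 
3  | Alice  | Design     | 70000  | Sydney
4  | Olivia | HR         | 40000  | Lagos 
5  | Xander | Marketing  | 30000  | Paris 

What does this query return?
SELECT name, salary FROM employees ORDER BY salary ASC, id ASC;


Sorting by salary ASC, then id ASC for ties

5 rows:
Xander, 30000
Olivia, 40000
Jack, 60000
Alice, 70000
Iris, 110000


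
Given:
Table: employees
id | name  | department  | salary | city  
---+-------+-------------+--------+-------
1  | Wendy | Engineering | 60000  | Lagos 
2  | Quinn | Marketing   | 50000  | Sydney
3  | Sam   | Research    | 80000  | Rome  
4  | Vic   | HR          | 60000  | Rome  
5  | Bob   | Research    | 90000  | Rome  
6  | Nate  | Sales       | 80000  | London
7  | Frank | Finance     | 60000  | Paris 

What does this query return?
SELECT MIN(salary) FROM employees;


Salaries: 60000, 50000, 80000, 60000, 90000, 80000, 60000
MIN = 50000

50000


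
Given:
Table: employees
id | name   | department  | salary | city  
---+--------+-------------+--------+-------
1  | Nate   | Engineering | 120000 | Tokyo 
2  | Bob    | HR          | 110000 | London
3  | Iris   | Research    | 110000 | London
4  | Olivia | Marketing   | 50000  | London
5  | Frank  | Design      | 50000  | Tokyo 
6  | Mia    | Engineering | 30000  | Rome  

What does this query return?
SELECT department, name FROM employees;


Projecting columns: department, name

6 rows:
Engineering, Nate
HR, Bob
Research, Iris
Marketing, Olivia
Design, Frank
Engineering, Mia


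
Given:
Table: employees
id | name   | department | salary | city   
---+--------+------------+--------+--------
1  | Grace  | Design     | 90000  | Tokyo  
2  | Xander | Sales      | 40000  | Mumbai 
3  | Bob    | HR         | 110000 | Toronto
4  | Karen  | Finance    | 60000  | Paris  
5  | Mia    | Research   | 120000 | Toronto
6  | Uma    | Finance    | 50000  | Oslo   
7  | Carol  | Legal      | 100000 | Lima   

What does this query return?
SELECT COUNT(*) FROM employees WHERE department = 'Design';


Counting rows where department = 'Design'
  Grace -> MATCH


1


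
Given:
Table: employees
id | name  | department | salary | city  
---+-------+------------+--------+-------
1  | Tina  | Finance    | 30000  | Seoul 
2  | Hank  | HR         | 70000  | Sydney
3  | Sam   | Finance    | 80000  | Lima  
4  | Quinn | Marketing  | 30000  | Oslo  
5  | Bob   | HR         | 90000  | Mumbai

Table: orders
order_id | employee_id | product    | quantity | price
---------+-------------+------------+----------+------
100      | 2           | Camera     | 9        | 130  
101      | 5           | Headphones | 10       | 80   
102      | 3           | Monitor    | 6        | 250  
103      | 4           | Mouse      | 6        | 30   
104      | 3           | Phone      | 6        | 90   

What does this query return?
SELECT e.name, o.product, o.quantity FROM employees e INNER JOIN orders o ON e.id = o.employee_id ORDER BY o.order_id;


Joining employees.id = orders.employee_id:
  employee Hank (id=2) -> order Camera
  employee Bob (id=5) -> order Headphones
  employee Sam (id=3) -> order Monitor
  employee Quinn (id=4) -> order Mouse
  employee Sam (id=3) -> order Phone


5 rows:
Hank, Camera, 9
Bob, Headphones, 10
Sam, Monitor, 6
Quinn, Mouse, 6
Sam, Phone, 6


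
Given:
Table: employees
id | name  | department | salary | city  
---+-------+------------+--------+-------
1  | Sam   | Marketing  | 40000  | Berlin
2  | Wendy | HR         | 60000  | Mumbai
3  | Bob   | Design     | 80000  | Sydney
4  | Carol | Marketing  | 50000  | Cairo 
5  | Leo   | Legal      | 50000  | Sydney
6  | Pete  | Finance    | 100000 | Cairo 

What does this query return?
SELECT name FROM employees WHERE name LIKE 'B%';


LIKE 'B%' matches names starting with 'B'
Matching: 1

1 rows:
Bob


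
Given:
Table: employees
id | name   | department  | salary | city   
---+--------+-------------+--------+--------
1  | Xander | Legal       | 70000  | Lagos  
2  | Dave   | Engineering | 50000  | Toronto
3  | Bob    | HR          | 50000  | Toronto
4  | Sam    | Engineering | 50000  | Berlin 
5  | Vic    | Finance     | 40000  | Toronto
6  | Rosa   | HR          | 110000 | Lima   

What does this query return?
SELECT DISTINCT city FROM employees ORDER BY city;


All 'city' values (row order): Lagos, Toronto, Toronto, Berlin, Toronto, Lima
Removing duplicates leaves 4 unique value(s).

4 values:
Berlin
Lagos
Lima
Toronto


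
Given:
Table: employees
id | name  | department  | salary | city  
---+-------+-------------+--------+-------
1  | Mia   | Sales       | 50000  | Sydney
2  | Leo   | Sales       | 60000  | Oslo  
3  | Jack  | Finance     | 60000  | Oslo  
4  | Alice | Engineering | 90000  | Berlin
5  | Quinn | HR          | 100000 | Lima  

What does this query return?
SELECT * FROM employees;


SELECT * returns all 5 rows with all columns

5 rows:
1, Mia, Sales, 50000, Sydney
2, Leo, Sales, 60000, Oslo
3, Jack, Finance, 60000, Oslo
4, Alice, Engineering, 90000, Berlin
5, Quinn, HR, 100000, Lima


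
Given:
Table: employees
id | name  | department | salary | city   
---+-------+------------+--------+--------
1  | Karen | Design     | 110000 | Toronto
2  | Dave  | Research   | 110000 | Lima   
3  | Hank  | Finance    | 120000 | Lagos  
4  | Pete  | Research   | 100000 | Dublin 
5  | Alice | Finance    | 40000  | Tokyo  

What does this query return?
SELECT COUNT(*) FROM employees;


COUNT(*) counts all rows

5


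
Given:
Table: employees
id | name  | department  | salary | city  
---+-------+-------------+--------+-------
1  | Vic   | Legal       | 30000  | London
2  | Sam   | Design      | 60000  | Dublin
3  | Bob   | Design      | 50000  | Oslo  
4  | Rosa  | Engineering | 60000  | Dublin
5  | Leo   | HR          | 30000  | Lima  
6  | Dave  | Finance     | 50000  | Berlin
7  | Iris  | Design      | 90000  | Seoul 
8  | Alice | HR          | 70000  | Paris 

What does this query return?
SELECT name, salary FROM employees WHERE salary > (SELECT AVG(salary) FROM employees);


Subquery: AVG(salary) = 55000.0
Filtering: salary > 55000.0
  Sam (60000) -> MATCH
  Rosa (60000) -> MATCH
  Iris (90000) -> MATCH
  Alice (70000) -> MATCH


4 rows:
Sam, 60000
Rosa, 60000
Iris, 90000
Alice, 70000


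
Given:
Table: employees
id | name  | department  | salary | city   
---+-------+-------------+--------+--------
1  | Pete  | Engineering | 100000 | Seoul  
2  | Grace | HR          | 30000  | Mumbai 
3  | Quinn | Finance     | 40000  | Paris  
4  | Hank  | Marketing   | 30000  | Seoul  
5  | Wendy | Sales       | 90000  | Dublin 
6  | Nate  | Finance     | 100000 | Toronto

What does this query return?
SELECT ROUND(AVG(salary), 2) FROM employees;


SUM(salary) = 390000
COUNT = 6
ROUND(AVG, 2) = ROUND(390000 / 6, 2) = 65000.0

65000.0


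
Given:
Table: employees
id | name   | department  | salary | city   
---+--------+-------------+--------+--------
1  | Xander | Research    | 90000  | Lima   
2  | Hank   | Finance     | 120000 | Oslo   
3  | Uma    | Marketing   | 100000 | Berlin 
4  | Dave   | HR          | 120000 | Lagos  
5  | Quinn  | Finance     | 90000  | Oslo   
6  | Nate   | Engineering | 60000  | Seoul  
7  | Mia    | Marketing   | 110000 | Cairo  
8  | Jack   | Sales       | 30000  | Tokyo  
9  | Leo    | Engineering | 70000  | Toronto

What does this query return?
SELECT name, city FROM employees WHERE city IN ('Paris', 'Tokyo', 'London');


Filtering: city IN ('Paris', 'Tokyo', 'London')
Matching: 1 rows

1 rows:
Jack, Tokyo


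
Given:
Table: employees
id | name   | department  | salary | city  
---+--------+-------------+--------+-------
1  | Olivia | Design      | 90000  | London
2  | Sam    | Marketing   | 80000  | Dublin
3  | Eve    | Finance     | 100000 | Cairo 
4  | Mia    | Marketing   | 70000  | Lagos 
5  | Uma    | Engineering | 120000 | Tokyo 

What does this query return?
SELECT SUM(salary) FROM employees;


SUM(salary) = 90000 + 80000 + 100000 + 70000 + 120000 = 460000

460000


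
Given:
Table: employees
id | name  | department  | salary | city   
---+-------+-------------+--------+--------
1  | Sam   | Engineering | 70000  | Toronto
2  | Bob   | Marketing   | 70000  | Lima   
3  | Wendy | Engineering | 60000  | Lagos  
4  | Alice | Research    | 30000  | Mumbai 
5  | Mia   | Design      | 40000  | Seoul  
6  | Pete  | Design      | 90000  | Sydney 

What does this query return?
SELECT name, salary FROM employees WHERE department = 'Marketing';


Filtering: department = 'Marketing'
Matching rows: 1

1 rows:
Bob, 70000


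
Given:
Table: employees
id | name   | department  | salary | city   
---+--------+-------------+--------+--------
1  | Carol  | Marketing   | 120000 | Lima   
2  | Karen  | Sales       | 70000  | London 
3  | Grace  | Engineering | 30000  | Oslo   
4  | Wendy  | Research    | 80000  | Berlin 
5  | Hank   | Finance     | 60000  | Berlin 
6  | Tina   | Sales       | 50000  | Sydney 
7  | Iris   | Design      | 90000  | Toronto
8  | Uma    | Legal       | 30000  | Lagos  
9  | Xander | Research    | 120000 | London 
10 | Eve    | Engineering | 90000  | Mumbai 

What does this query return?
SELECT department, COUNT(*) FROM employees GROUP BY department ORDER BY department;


Assigning each row to its department group:
  Carol -> Marketing
  Karen -> Sales
  Grace -> Engineering
  Wendy -> Research
  Hank -> Finance
  Tina -> Sales
  Iris -> Design
  Uma -> Legal
  Xander -> Research
  Eve -> Engineering


7 groups:
Design, 1
Engineering, 2
Finance, 1
Legal, 1
Marketing, 1
Research, 2
Sales, 2


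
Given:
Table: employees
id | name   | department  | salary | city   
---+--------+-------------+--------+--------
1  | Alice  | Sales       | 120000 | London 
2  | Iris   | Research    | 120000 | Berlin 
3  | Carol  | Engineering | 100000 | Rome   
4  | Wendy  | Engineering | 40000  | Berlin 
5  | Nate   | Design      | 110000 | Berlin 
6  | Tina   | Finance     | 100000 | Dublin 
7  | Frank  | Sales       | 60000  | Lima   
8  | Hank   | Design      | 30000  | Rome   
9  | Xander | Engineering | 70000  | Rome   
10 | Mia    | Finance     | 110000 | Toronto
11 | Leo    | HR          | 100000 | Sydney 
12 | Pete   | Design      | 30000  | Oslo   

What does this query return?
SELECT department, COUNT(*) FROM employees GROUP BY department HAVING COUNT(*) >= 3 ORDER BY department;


Groups with count >= 3:
  Design: 3 -> PASS
  Engineering: 3 -> PASS
  Finance: 2 -> filtered out
  HR: 1 -> filtered out
  Research: 1 -> filtered out
  Sales: 2 -> filtered out


2 groups:
Design, 3
Engineering, 3


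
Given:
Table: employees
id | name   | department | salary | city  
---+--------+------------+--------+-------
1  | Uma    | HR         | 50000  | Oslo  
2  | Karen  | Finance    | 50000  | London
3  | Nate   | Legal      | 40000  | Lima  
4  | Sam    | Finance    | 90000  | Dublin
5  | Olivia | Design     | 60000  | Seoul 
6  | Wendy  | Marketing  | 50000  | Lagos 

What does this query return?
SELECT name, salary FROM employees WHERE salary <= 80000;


Filtering: salary <= 80000
Matching: 5 rows

5 rows:
Uma, 50000
Karen, 50000
Nate, 40000
Olivia, 60000
Wendy, 50000


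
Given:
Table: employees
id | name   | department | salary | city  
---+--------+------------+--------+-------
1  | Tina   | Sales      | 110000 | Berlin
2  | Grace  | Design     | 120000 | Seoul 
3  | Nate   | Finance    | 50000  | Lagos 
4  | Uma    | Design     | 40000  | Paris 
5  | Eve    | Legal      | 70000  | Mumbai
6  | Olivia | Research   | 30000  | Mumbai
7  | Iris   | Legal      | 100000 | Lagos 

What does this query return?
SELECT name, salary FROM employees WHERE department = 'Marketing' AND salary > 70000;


Filtering: department = 'Marketing' AND salary > 70000
Matching: 0 rows

Empty result set (0 rows)


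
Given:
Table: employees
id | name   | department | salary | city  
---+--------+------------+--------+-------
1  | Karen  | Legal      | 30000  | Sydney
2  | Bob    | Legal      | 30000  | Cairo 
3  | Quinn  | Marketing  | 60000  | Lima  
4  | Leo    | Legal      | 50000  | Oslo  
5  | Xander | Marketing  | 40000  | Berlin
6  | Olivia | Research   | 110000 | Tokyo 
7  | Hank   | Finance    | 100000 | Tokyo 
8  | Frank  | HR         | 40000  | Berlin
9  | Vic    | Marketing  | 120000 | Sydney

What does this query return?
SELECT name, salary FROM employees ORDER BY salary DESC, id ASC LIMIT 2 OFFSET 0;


Sort by salary DESC (id ASC tiebreak), then skip 0 and take 2
Rows 1 through 2

2 rows:
Vic, 120000
Olivia, 110000


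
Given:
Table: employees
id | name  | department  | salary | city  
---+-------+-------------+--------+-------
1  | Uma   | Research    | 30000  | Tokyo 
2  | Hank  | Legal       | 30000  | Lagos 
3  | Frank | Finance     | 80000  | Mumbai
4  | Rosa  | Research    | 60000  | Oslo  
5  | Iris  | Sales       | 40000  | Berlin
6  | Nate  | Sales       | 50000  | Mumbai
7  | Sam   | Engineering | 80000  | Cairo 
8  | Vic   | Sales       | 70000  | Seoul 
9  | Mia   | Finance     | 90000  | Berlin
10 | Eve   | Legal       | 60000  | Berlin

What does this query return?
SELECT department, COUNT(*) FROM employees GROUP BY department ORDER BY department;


Assigning each row to its department group:
  Uma -> Research
  Hank -> Legal
  Frank -> Finance
  Rosa -> Research
  Iris -> Sales
  Nate -> Sales
  Sam -> Engineering
  Vic -> Sales
  Mia -> Finance
  Eve -> Legal


5 groups:
Engineering, 1
Finance, 2
Legal, 2
Research, 2
Sales, 3


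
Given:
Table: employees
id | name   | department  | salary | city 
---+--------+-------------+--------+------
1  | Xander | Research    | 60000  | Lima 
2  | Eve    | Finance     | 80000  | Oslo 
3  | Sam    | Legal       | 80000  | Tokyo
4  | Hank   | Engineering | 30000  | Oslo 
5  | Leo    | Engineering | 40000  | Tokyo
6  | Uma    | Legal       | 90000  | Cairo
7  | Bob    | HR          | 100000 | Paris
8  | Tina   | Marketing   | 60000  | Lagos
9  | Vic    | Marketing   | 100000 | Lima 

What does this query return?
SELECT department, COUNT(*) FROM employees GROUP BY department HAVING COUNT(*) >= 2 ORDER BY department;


Groups with count >= 2:
  Engineering: 2 -> PASS
  Legal: 2 -> PASS
  Marketing: 2 -> PASS
  Finance: 1 -> filtered out
  HR: 1 -> filtered out
  Research: 1 -> filtered out


3 groups:
Engineering, 2
Legal, 2
Marketing, 2


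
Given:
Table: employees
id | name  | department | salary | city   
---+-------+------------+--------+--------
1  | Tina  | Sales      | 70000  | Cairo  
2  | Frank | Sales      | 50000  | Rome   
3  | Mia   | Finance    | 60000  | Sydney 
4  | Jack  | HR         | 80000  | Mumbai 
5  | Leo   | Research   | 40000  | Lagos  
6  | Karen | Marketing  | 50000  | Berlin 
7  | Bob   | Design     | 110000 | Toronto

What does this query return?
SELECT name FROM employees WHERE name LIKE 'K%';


LIKE 'K%' matches names starting with 'K'
Matching: 1

1 rows:
Karen
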